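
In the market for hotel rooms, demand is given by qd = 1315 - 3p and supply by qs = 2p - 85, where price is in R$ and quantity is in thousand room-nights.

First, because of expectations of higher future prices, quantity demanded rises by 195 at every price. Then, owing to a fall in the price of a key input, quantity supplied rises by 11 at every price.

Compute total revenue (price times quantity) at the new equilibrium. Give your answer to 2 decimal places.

177281.28

Initially, 1315 - 3p = 2p - 85, so 1400 = 5p and p = 280, q = 475.
The new curves are qd = 1510 - 3p (demand) and qs = 2p - 74 (supply).
Equate the new curves: 1510 - 3p = 2p - 74, giving 1584 = 5p, p = 316.8, q = 559.6.
New expenditure = 316.8 × 559.6 = 177281.28.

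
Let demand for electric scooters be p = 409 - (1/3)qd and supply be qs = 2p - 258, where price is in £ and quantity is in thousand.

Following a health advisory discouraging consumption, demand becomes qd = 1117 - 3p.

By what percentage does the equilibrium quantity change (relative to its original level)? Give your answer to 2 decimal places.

-13.10

Before the shock: 1227 - 3p = 2p - 258 ⇒ 1485 = 5p ⇒ p = 297, q = 336.
The shock moves the curves to qd = 1117 - 3p and qs = 2p - 258.
Setting them equal: 1117 - 3p = 2p - 258 → 1375 = 5p, so p = 275 and q = 292.
%Δq = (292 − 336) / 336 × 100 = -13.10%.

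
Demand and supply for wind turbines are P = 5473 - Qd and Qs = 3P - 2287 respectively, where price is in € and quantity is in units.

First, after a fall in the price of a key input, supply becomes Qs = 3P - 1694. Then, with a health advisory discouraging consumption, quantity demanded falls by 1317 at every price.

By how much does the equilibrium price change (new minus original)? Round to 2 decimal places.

-477.50

Solve the original market: 5473 - P = 3P - 2287, hence P = 1940 and Q = 3533.
With the change applied: demand Qd = 4156 - P, supply Qs = 3P - 1694.
New equilibrium: 4156 - P = 3P - 1694 ⇒ 5850 = 4P ⇒ P = 1462.5, Q = 2693.5.
ΔP = 1462.5 − 1940 = -477.50.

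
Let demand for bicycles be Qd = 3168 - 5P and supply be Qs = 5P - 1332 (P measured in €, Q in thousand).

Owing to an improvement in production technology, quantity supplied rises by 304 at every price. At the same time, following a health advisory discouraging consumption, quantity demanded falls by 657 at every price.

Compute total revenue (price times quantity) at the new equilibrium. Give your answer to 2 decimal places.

262416.85

Original equilibrium: 3168 - 5P = 5P - 1332 gives 4500 = 10P, so P = 450 and Q = 918.
With the change applied: demand Qd = 2511 - 5P, supply Qs = 5P - 1028.
New equilibrium: 2511 - 5P = 5P - 1028 ⇒ 3539 = 10P ⇒ P = 353.9, Q = 741.5.
New expenditure = 353.9 × 741.5 = 262416.85.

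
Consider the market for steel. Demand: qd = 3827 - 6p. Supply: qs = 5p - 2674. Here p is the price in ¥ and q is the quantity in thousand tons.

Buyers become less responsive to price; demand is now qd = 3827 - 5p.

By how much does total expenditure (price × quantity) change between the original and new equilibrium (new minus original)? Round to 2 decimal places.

+208711.65

Initially, 3827 - 6p = 5p - 2674, so 6501 = 11p and p = 591, q = 281.
After the shift, demand is qd = 3827 - 5p and supply is qs = 5p - 2674.
Clearing the new market: 3827 - 5p = 5p - 2674, so p = 650.1 and q = 576.5.
Expenditure moves from 591×281 = 166071 to 650.1×576.5 = 374782.65; change = +208711.65.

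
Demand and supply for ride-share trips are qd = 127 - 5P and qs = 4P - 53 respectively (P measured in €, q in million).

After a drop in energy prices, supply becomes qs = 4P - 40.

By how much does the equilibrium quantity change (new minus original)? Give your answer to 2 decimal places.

+7.22

Original equilibrium: 127 - 5P = 4P - 53 gives 180 = 9P, so P = 20 and q = 27.
After the shift, demand is qd = 127 - 5P and supply is qs = 4P - 40.
Setting them equal: 127 - 5P = 4P - 40 → 167 = 9P, so P = 167/9 ≈ 18.5556 and q = 308/9 ≈ 34.2222.
Δq = 34.2222 − 27 = +7.22.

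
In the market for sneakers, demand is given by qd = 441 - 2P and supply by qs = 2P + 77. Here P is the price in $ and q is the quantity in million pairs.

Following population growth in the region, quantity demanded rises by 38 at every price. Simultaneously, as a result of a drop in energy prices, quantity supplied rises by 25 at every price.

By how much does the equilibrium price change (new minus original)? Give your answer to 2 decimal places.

Original equilibrium: 441 - 2P = 2P + 77 gives 364 = 4P, so P = 91 and q = 259.
The new curves are qd = 479 - 2P (demand) and qs = 2P + 102 (supply).
Setting them equal: 479 - 2P = 2P + 102 → 377 = 4P, so P = 94.25 and q = 290.5.
ΔP = 94.25 − 91 = +3.25.

+3.25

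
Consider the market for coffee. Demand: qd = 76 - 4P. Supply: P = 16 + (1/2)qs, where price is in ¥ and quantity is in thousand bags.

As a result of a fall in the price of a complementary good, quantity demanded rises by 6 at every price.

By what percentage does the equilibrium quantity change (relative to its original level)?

Before the shock: 76 - 4P = 2P - 32 ⇒ 108 = 6P ⇒ P = 18, q = 4.
The shock moves the curves to qd = 82 - 4P and qs = 2P - 32.
Equate the new curves: 82 - 4P = 2P - 32, giving 114 = 6P, P = 19, q = 6.
%Δq = (6 − 4) / 4 × 100 = +50%.

+50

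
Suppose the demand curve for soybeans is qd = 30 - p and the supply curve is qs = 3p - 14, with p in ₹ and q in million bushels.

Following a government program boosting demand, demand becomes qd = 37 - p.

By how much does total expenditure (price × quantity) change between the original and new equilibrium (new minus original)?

+100.1875

Initially, 30 - p = 3p - 14, so 44 = 4p and p = 11, q = 19.
With the change applied: demand qd = 37 - p, supply qs = 3p - 14.
Setting them equal: 37 - p = 3p - 14 → 51 = 4p, so p = 12.75 and q = 24.25.
Expenditure moves from 11×19 = 209 to 12.75×24.25 = 309.1875; change = +100.1875.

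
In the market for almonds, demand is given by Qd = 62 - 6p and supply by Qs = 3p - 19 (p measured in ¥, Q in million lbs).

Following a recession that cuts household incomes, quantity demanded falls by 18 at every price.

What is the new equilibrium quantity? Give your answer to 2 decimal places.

2.00

Initially, 62 - 6p = 3p - 19, so 81 = 9p and p = 9, Q = 8.
The shock moves the curves to Qd = 44 - 6p and Qs = 3p - 19.
Setting them equal: 44 - 6p = 3p - 19 → 63 = 9p, so p = 7 and Q = 2.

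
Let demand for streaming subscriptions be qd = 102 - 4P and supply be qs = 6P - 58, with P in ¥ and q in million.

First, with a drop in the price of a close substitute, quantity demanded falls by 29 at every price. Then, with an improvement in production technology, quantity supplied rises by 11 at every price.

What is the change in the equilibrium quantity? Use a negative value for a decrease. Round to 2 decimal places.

Original equilibrium: 102 - 4P = 6P - 58 gives 160 = 10P, so P = 16 and q = 38.
With the change applied: demand qd = 73 - 4P, supply qs = 6P - 47.
Equate the new curves: 73 - 4P = 6P - 47, giving 120 = 10P, P = 12, q = 25.
Δq = 25 − 38 = -13.00.

-13.00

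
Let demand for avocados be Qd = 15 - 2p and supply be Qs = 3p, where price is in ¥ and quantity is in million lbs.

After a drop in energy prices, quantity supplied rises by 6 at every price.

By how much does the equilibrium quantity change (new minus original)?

+2.4

Solve the original market: 15 - 2p = 3p, hence p = 3 and Q = 9.
After the shift, demand is Qd = 15 - 2p and supply is Qs = 3p + 6.
Setting them equal: 15 - 2p = 3p + 6 → 9 = 5p, so p = 1.8 and Q = 11.4.
ΔQ = 11.4 − 9 = +2.4.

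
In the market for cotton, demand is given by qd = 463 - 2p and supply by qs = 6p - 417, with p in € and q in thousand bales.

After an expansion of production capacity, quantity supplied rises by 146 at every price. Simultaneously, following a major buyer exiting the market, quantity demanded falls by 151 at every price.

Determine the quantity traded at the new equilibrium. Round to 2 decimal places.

166.25

Solve the original market: 463 - 2p = 6p - 417, hence p = 110 and q = 243.
The shock moves the curves to qd = 312 - 2p and qs = 6p - 271.
Equate the new curves: 312 - 2p = 6p - 271, giving 583 = 8p, p = 72.875, q = 166.25.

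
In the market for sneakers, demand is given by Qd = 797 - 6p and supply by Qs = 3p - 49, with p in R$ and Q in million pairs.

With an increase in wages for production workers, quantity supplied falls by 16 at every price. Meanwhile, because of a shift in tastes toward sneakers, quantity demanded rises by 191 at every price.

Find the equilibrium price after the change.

Original equilibrium: 797 - 6p = 3p - 49 gives 846 = 9p, so p = 94 and Q = 233.
The shock moves the curves to Qd = 988 - 6p and Qs = 3p - 65.
Clearing the new market: 988 - 6p = 3p - 65, so p = 117 and Q = 286.

117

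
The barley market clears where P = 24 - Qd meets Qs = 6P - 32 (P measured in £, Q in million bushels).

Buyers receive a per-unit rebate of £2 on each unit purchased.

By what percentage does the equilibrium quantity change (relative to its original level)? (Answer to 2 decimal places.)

Before the shock: 24 - P = 6P - 32 ⇒ 56 = 7P ⇒ P = 8, Q = 16.
Since buyers' out-of-pocket price is the market price minus the rebate, the effective demand curve becomes Qd = 26 - P.
Setting them equal: 26 - P = 6P - 32 → 58 = 7P, so P = 58/7 ≈ 8.2857 and Q = 124/7 ≈ 17.7143.
%ΔQ = (17.7143 − 16) / 16 × 100 = +10.71%.

+10.71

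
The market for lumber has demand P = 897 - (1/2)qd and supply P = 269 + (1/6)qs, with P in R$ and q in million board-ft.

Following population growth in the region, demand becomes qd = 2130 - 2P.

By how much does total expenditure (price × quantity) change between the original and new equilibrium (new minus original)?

Original equilibrium: 1794 - 2P = 6P - 1614 gives 3408 = 8P, so P = 426 and q = 942.
The new curves are qd = 2130 - 2P (demand) and qs = 6P - 1614 (supply).
Clearing the new market: 2130 - 2P = 6P - 1614, so P = 468 and q = 1194.
Expenditure moves from 426×942 = 401292 to 468×1194 = 558792; change = +157500.

+157500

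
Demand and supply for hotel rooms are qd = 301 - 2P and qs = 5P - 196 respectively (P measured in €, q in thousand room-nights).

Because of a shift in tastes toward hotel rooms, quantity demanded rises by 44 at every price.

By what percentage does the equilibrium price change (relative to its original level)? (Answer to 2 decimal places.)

+8.85

Initially, 301 - 2P = 5P - 196, so 497 = 7P and P = 71, q = 159.
The shock moves the curves to qd = 345 - 2P and qs = 5P - 196.
Clearing the new market: 345 - 2P = 5P - 196, so P = 541/7 ≈ 77.2857 and q = 1333/7 ≈ 190.4286.
%ΔP = (77.2857 − 71) / 71 × 100 = +8.85%.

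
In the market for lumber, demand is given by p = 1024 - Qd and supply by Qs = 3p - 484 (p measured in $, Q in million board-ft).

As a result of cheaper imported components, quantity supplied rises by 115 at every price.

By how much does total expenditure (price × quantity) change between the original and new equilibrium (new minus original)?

Original equilibrium: 1024 - p = 3p - 484 gives 1508 = 4p, so p = 377 and Q = 647.
With the change applied: demand Qd = 1024 - p, supply Qs = 3p - 369.
Equate the new curves: 1024 - p = 3p - 369, giving 1393 = 4p, p = 348.25, Q = 675.75.
Expenditure moves from 377×647 = 243919 to 348.25×675.75 = 235329.9375; change = -8589.0625.

-8589.0625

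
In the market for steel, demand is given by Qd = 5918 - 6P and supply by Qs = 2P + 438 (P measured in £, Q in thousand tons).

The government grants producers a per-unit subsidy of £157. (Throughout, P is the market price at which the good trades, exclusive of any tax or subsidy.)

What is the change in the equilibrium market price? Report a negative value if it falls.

-39.25

Solve the original market: 5918 - 6P = 2P + 438, hence P = 685 and Q = 1808.
Since sellers receive the price plus the subsidy, the effective supply curve becomes Qs = 2P + 752.
Setting them equal: 5918 - 6P = 2P + 752 → 5166 = 8P, so P = 645.75 and Q = 2043.5.
ΔP = 645.75 − 685 = -39.25.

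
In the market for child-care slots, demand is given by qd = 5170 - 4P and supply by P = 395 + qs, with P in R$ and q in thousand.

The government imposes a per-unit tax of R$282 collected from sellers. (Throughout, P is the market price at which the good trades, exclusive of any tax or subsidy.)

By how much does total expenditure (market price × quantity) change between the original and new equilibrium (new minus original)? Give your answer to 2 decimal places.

Before the shock: 5170 - 4P = P - 395 ⇒ 5565 = 5P ⇒ P = 1113, q = 718.
Since sellers keep the price net of the tax, the effective supply curve becomes qs = P - 677.
New equilibrium: 5170 - 4P = P - 677 ⇒ 5847 = 5P ⇒ P = 1169.4, q = 492.4.
Expenditure moves from 1113×718 = 799134 to 1169.4×492.4 = 575812.56; change = -223321.44.

-223321.44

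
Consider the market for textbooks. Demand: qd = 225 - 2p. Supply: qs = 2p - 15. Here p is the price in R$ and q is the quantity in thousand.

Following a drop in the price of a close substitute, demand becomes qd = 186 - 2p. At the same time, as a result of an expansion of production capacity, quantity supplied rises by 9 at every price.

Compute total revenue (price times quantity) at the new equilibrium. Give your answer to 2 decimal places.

4320.00

Solve the original market: 225 - 2p = 2p - 15, hence p = 60 and q = 105.
After the shift, demand is qd = 186 - 2p and supply is qs = 2p - 6.
Setting them equal: 186 - 2p = 2p - 6 → 192 = 4p, so p = 48 and q = 90.
New expenditure = 48 × 90 = 4320.00.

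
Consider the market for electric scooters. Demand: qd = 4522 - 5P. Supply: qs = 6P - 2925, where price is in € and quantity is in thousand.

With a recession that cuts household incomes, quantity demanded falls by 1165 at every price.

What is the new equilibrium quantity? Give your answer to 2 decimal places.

Before the shock: 4522 - 5P = 6P - 2925 ⇒ 7447 = 11P ⇒ P = 677, q = 1137.
The new curves are qd = 3357 - 5P (demand) and qs = 6P - 2925 (supply).
Setting them equal: 3357 - 5P = 6P - 2925 → 6282 = 11P, so P = 6282/11 ≈ 571.0909 and q = 5517/11 ≈ 501.5455.

501.55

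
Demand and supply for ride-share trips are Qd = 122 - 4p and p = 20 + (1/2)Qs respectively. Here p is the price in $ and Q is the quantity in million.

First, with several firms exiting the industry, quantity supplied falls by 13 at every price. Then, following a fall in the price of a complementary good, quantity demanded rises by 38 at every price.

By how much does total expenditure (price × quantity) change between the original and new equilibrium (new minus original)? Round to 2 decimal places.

+261.00

Before the shock: 122 - 4p = 2p - 40 ⇒ 162 = 6p ⇒ p = 27, Q = 14.
With the change applied: demand Qd = 160 - 4p, supply Qs = 2p - 53.
Setting them equal: 160 - 4p = 2p - 53 → 213 = 6p, so p = 35.5 and Q = 18.
Expenditure moves from 27×14 = 378 to 35.5×18 = 639; change = +261.00.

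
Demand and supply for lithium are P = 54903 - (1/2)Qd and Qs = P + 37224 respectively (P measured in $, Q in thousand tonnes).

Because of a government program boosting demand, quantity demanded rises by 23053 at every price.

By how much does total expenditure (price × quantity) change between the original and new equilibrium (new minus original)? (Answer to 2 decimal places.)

Before the shock: 109806 - 2P = P + 37224 ⇒ 72582 = 3P ⇒ P = 24194, Q = 61418.
The new curves are Qd = 132859 - 2P (demand) and Qs = P + 37224 (supply).
Clearing the new market: 132859 - 2P = P + 37224, so P = 95635/3 ≈ 31878.3333 and Q = 207307/3 ≈ 69102.3333.
Expenditure moves from 24194×61418 = 1485947092 to 31878.3333×69102.3333 = 2202867216.1111; change = +716920124.11.

+716920124.11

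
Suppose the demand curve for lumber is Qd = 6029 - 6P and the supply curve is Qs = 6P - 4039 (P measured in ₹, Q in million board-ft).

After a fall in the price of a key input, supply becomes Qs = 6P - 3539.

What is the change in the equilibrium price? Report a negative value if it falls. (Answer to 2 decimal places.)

-41.67

Original equilibrium: 6029 - 6P = 6P - 4039 gives 10068 = 12P, so P = 839 and Q = 995.
With the change applied: demand Qd = 6029 - 6P, supply Qs = 6P - 3539.
Setting them equal: 6029 - 6P = 6P - 3539 → 9568 = 12P, so P = 2392/3 ≈ 797.3333 and Q = 1245.
ΔP = 797.3333 − 839 = -41.67.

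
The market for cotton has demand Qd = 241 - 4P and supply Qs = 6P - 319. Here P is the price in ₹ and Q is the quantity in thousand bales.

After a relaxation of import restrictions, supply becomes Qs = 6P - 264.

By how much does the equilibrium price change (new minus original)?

Solve the original market: 241 - 4P = 6P - 319, hence P = 56 and Q = 17.
With the change applied: demand Qd = 241 - 4P, supply Qs = 6P - 264.
Setting them equal: 241 - 4P = 6P - 264 → 505 = 10P, so P = 50.5 and Q = 39.
ΔP = 50.5 − 56 = -5.5.

-5.5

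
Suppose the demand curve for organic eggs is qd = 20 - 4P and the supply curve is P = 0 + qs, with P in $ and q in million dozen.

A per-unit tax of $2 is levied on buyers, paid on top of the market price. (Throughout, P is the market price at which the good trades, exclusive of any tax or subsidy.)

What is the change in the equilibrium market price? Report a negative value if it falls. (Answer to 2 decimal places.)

Before the shock: 20 - 4P = P ⇒ 20 = 5P ⇒ P = 4, q = 4.
Since buyers pay the price plus the tax, the effective demand curve becomes qd = 12 - 4P.
Equate the new curves: 12 - 4P = P, giving 12 = 5P, P = 2.4, q = 2.4.
ΔP = 2.4 − 4 = -1.60.

-1.60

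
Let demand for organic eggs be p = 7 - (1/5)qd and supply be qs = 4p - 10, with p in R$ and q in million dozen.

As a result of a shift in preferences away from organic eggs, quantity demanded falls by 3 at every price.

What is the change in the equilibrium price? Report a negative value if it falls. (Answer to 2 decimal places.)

-0.33

Before the shock: 35 - 5p = 4p - 10 ⇒ 45 = 9p ⇒ p = 5, q = 10.
The new curves are qd = 32 - 5p (demand) and qs = 4p - 10 (supply).
Setting them equal: 32 - 5p = 4p - 10 → 42 = 9p, so p = 14/3 ≈ 4.6667 and q = 26/3 ≈ 8.6667.
Δp = 4.6667 − 5 = -0.33.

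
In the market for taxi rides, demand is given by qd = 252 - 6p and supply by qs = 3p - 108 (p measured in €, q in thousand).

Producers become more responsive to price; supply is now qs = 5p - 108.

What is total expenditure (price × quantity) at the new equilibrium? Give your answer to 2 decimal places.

1820.83

Solve the original market: 252 - 6p = 3p - 108, hence p = 40 and q = 12.
After the shift, demand is qd = 252 - 6p and supply is qs = 5p - 108.
New equilibrium: 252 - 6p = 5p - 108 ⇒ 360 = 11p ⇒ p = 360/11 ≈ 32.7273, q = 612/11 ≈ 55.6364.
New expenditure = 32.7273 × 55.6364 = 1820.83.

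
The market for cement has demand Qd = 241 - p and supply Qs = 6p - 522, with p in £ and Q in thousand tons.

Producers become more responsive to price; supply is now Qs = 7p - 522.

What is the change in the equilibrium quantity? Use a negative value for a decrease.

Initially, 241 - p = 6p - 522, so 763 = 7p and p = 109, Q = 132.
The new curves are Qd = 241 - p (demand) and Qs = 7p - 522 (supply).
New equilibrium: 241 - p = 7p - 522 ⇒ 763 = 8p ⇒ p = 95.375, Q = 145.625.
ΔQ = 145.625 − 132 = +13.625.

+13.625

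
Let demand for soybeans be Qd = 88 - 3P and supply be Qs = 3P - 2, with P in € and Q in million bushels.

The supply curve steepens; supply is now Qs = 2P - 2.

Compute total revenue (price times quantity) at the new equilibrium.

612

Before the shock: 88 - 3P = 3P - 2 ⇒ 90 = 6P ⇒ P = 15, Q = 43.
After the shift, demand is Qd = 88 - 3P and supply is Qs = 2P - 2.
New equilibrium: 88 - 3P = 2P - 2 ⇒ 90 = 5P ⇒ P = 18, Q = 34.
New expenditure = 18 × 34 = 612.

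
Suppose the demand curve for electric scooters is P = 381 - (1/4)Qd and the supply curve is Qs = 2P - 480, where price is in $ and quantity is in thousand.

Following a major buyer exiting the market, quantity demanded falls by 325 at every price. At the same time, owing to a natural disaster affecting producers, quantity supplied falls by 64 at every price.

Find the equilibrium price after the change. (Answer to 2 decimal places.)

290.50

Original equilibrium: 1524 - 4P = 2P - 480 gives 2004 = 6P, so P = 334 and Q = 188.
With the change applied: demand Qd = 1199 - 4P, supply Qs = 2P - 544.
New equilibrium: 1199 - 4P = 2P - 544 ⇒ 1743 = 6P ⇒ P = 290.5, Q = 37.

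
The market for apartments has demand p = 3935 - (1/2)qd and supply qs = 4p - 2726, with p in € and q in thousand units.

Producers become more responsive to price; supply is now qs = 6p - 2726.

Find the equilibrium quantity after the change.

5221

Initially, 7870 - 2p = 4p - 2726, so 10596 = 6p and p = 1766, q = 4338.
With the change applied: demand qd = 7870 - 2p, supply qs = 6p - 2726.
Equate the new curves: 7870 - 2p = 6p - 2726, giving 10596 = 8p, p = 1324.5, q = 5221.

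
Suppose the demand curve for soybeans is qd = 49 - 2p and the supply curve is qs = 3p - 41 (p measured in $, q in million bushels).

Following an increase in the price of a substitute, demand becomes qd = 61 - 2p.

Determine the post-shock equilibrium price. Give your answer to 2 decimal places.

20.40

Solve the original market: 49 - 2p = 3p - 41, hence p = 18 and q = 13.
The new curves are qd = 61 - 2p (demand) and qs = 3p - 41 (supply).
Clearing the new market: 61 - 2p = 3p - 41, so p = 20.4 and q = 20.2.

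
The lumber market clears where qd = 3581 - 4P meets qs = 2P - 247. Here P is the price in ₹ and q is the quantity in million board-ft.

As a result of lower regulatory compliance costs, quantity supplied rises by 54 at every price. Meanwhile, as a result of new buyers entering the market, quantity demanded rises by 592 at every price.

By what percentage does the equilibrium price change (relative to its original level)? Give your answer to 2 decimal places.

Solve the original market: 3581 - 4P = 2P - 247, hence P = 638 and q = 1029.
With the change applied: demand qd = 4173 - 4P, supply qs = 2P - 193.
Equate the new curves: 4173 - 4P = 2P - 193, giving 4366 = 6P, P = 2183/3 ≈ 727.6667, q = 3787/3 ≈ 1262.3333.
%ΔP = (727.6667 − 638) / 638 × 100 = +14.05%.

+14.05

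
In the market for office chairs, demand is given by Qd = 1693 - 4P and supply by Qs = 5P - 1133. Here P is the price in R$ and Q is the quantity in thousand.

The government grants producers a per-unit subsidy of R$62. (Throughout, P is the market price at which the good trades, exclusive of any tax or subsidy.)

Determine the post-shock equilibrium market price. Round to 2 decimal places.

279.56

Initially, 1693 - 4P = 5P - 1133, so 2826 = 9P and P = 314, Q = 437.
Since sellers receive the price plus the subsidy, the effective supply curve becomes Qs = 5P - 823.
Equate the new curves: 1693 - 4P = 5P - 823, giving 2516 = 9P, P = 2516/9 ≈ 279.5556, Q = 5173/9 ≈ 574.7778.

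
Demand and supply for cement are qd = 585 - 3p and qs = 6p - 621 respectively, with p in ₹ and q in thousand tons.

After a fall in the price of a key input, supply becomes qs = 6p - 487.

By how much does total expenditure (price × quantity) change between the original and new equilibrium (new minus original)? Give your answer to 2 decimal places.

Before the shock: 585 - 3p = 6p - 621 ⇒ 1206 = 9p ⇒ p = 134, q = 183.
The new curves are qd = 585 - 3p (demand) and qs = 6p - 487 (supply).
Equate the new curves: 585 - 3p = 6p - 487, giving 1072 = 9p, p = 1072/9 ≈ 119.1111, q = 683/3 ≈ 227.6667.
Expenditure moves from 134×183 = 24522 to 119.1111×227.6667 = 27117.6296; change = +2595.63.

+2595.63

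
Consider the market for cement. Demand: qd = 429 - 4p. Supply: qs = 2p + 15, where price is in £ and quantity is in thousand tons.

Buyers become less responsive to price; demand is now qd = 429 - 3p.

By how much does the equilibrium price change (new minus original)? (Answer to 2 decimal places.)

+13.80

Original equilibrium: 429 - 4p = 2p + 15 gives 414 = 6p, so p = 69 and q = 153.
With the change applied: demand qd = 429 - 3p, supply qs = 2p + 15.
New equilibrium: 429 - 3p = 2p + 15 ⇒ 414 = 5p ⇒ p = 82.8, q = 180.6.
Δp = 82.8 − 69 = +13.80.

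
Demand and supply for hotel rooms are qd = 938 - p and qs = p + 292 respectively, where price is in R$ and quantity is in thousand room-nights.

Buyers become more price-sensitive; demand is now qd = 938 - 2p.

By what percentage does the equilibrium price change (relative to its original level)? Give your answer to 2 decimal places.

Before the shock: 938 - p = p + 292 ⇒ 646 = 2p ⇒ p = 323, q = 615.
With the change applied: demand qd = 938 - 2p, supply qs = p + 292.
New equilibrium: 938 - 2p = p + 292 ⇒ 646 = 3p ⇒ p = 646/3 ≈ 215.3333, q = 1522/3 ≈ 507.3333.
%Δp = (215.3333 − 323) / 323 × 100 = -33.33%.

-33.33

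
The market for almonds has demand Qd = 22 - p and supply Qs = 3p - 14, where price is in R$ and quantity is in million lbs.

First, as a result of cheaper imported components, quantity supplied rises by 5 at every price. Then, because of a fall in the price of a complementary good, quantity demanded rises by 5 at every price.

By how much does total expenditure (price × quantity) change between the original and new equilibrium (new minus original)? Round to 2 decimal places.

+45.00

Initially, 22 - p = 3p - 14, so 36 = 4p and p = 9, Q = 13.
After the shift, demand is Qd = 27 - p and supply is Qs = 3p - 9.
Equate the new curves: 27 - p = 3p - 9, giving 36 = 4p, p = 9, Q = 18.
Expenditure moves from 9×13 = 117 to 9×18 = 162; change = +45.00.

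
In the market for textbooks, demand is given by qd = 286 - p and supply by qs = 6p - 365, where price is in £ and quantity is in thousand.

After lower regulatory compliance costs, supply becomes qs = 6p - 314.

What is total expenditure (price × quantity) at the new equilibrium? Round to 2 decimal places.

17167.35

Initially, 286 - p = 6p - 365, so 651 = 7p and p = 93, q = 193.
After the shift, demand is qd = 286 - p and supply is qs = 6p - 314.
Clearing the new market: 286 - p = 6p - 314, so p = 600/7 ≈ 85.7143 and q = 1402/7 ≈ 200.2857.
New expenditure = 85.7143 × 200.2857 = 17167.35.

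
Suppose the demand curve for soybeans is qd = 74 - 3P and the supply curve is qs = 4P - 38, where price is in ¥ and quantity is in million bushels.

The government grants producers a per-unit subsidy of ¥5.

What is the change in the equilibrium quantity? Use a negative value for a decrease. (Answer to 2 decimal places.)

+8.57

Solve the original market: 74 - 3P = 4P - 38, hence P = 16 and q = 26.
Since sellers receive the price plus the subsidy, the effective supply curve becomes qs = 4P - 18.
Equate the new curves: 74 - 3P = 4P - 18, giving 92 = 7P, P = 92/7 ≈ 13.1429, q = 242/7 ≈ 34.5714.
Δq = 34.5714 − 26 = +8.57.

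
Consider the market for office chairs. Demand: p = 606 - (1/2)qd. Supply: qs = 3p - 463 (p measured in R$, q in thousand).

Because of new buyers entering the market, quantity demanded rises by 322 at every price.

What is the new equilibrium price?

Original equilibrium: 1212 - 2p = 3p - 463 gives 1675 = 5p, so p = 335 and q = 542.
After the shift, demand is qd = 1534 - 2p and supply is qs = 3p - 463.
Setting them equal: 1534 - 2p = 3p - 463 → 1997 = 5p, so p = 399.4 and q = 735.2.

399.4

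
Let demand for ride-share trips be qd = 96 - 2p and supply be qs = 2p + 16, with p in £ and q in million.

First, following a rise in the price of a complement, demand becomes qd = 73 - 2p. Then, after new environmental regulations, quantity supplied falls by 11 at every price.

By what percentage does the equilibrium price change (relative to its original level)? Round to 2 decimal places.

-15.00

Solve the original market: 96 - 2p = 2p + 16, hence p = 20 and q = 56.
With the change applied: demand qd = 73 - 2p, supply qs = 2p + 5.
New equilibrium: 73 - 2p = 2p + 5 ⇒ 68 = 4p ⇒ p = 17, q = 39.
%Δp = (17 − 20) / 20 × 100 = -15.00%.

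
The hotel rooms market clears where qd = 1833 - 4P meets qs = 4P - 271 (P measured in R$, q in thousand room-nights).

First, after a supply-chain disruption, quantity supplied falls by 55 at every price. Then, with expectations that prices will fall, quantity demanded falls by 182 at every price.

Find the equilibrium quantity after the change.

Solve the original market: 1833 - 4P = 4P - 271, hence P = 263 and q = 781.
With the change applied: demand qd = 1651 - 4P, supply qs = 4P - 326.
Setting them equal: 1651 - 4P = 4P - 326 → 1977 = 8P, so P = 247.125 and q = 662.5.

662.5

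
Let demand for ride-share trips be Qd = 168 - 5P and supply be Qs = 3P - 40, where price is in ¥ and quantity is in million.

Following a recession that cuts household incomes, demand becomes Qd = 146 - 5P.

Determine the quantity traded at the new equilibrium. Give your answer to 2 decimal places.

Before the shock: 168 - 5P = 3P - 40 ⇒ 208 = 8P ⇒ P = 26, Q = 38.
With the change applied: demand Qd = 146 - 5P, supply Qs = 3P - 40.
Setting them equal: 146 - 5P = 3P - 40 → 186 = 8P, so P = 23.25 and Q = 29.75.

29.75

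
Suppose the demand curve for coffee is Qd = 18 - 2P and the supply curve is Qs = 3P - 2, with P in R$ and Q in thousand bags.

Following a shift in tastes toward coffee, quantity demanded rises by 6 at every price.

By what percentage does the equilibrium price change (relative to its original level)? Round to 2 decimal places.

Before the shock: 18 - 2P = 3P - 2 ⇒ 20 = 5P ⇒ P = 4, Q = 10.
After the shift, demand is Qd = 24 - 2P and supply is Qs = 3P - 2.
New equilibrium: 24 - 2P = 3P - 2 ⇒ 26 = 5P ⇒ P = 5.2, Q = 13.6.
%ΔP = (5.2 − 4) / 4 × 100 = +30.00%.

+30.00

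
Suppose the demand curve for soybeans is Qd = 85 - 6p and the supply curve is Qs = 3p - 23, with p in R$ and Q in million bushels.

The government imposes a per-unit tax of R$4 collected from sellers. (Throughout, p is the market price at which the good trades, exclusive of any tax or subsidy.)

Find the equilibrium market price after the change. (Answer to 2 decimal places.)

Before the shock: 85 - 6p = 3p - 23 ⇒ 108 = 9p ⇒ p = 12, Q = 13.
Since sellers keep the price net of the tax, the effective supply curve becomes Qs = 3p - 35.
Clearing the new market: 85 - 6p = 3p - 35, so p = 40/3 ≈ 13.3333 and Q = 5.

13.33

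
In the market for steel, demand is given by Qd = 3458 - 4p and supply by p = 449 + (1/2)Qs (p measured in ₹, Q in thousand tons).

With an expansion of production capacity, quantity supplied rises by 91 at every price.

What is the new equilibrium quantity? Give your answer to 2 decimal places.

614.67

Solve the original market: 3458 - 4p = 2p - 898, hence p = 726 and Q = 554.
The shock moves the curves to Qd = 3458 - 4p and Qs = 2p - 807.
New equilibrium: 3458 - 4p = 2p - 807 ⇒ 4265 = 6p ⇒ p = 4265/6 ≈ 710.8333, Q = 1844/3 ≈ 614.6667.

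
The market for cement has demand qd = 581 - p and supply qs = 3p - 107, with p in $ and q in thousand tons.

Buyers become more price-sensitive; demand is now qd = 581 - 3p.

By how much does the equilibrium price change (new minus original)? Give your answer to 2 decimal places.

Solve the original market: 581 - p = 3p - 107, hence p = 172 and q = 409.
With the change applied: demand qd = 581 - 3p, supply qs = 3p - 107.
Setting them equal: 581 - 3p = 3p - 107 → 688 = 6p, so p = 344/3 ≈ 114.6667 and q = 237.
Δp = 114.6667 − 172 = -57.33.

-57.33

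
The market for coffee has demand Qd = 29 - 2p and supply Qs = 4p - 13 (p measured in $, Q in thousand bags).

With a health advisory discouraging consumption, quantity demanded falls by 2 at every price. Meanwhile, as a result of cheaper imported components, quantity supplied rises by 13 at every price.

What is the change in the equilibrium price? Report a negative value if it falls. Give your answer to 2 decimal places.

-2.50

Initially, 29 - 2p = 4p - 13, so 42 = 6p and p = 7, Q = 15.
The new curves are Qd = 27 - 2p (demand) and Qs = 4p (supply).
Equate the new curves: 27 - 2p = 4p, giving 27 = 6p, p = 4.5, Q = 18.
Δp = 4.5 − 7 = -2.50.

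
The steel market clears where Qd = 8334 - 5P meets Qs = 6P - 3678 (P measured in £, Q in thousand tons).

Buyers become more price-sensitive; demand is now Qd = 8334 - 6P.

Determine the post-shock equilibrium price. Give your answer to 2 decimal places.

1001.00

Original equilibrium: 8334 - 5P = 6P - 3678 gives 12012 = 11P, so P = 1092 and Q = 2874.
The shock moves the curves to Qd = 8334 - 6P and Qs = 6P - 3678.
New equilibrium: 8334 - 6P = 6P - 3678 ⇒ 12012 = 12P ⇒ P = 1001, Q = 2328.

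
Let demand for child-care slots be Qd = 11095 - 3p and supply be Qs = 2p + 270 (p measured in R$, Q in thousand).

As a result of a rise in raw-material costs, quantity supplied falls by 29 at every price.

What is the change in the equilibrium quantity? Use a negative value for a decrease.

-17.4

Initially, 11095 - 3p = 2p + 270, so 10825 = 5p and p = 2165, Q = 4600.
With the change applied: demand Qd = 11095 - 3p, supply Qs = 2p + 241.
Equate the new curves: 11095 - 3p = 2p + 241, giving 10854 = 5p, p = 2170.8, Q = 4582.6.
ΔQ = 4582.6 − 4600 = -17.4.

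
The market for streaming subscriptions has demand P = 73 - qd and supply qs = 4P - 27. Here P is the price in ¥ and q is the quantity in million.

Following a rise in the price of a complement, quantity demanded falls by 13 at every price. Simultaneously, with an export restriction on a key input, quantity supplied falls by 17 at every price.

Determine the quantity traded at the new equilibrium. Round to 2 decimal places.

Original equilibrium: 73 - P = 4P - 27 gives 100 = 5P, so P = 20 and q = 53.
With the change applied: demand qd = 60 - P, supply qs = 4P - 44.
Equate the new curves: 60 - P = 4P - 44, giving 104 = 5P, P = 20.8, q = 39.2.

39.20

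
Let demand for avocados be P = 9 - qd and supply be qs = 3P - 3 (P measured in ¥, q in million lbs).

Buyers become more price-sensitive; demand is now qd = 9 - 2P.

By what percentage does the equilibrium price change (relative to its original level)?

-20

Before the shock: 9 - P = 3P - 3 ⇒ 12 = 4P ⇒ P = 3, q = 6.
With the change applied: demand qd = 9 - 2P, supply qs = 3P - 3.
New equilibrium: 9 - 2P = 3P - 3 ⇒ 12 = 5P ⇒ P = 2.4, q = 4.2.
%ΔP = (2.4 − 3) / 3 × 100 = -20%.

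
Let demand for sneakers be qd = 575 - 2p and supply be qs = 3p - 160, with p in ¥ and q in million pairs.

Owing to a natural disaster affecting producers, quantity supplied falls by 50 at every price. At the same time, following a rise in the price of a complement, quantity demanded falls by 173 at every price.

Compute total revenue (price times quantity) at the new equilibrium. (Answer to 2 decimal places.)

Solve the original market: 575 - 2p = 3p - 160, hence p = 147 and q = 281.
The shock moves the curves to qd = 402 - 2p and qs = 3p - 210.
Clearing the new market: 402 - 2p = 3p - 210, so p = 122.4 and q = 157.2.
New expenditure = 122.4 × 157.2 = 19241.28.

19241.28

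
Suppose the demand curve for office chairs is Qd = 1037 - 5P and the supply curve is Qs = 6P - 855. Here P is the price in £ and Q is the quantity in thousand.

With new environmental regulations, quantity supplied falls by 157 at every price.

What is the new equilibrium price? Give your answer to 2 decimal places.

Before the shock: 1037 - 5P = 6P - 855 ⇒ 1892 = 11P ⇒ P = 172, Q = 177.
The new curves are Qd = 1037 - 5P (demand) and Qs = 6P - 1012 (supply).
Equate the new curves: 1037 - 5P = 6P - 1012, giving 2049 = 11P, P = 2049/11 ≈ 186.2727, Q = 1162/11 ≈ 105.6364.

186.27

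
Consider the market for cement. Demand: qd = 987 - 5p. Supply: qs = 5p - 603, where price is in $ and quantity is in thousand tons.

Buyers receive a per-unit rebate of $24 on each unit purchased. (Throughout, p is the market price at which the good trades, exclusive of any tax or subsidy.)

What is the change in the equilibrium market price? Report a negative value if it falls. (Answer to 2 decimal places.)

Solve the original market: 987 - 5p = 5p - 603, hence p = 159 and q = 192.
Since buyers' out-of-pocket price is the market price minus the rebate, the effective demand curve becomes qd = 1107 - 5p.
Clearing the new market: 1107 - 5p = 5p - 603, so p = 171 and q = 252.
Δp = 171 − 159 = +12.00.

+12.00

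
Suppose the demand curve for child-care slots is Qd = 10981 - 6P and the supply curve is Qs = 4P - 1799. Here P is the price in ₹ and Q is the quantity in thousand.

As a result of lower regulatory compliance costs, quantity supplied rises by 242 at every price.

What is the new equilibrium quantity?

Solve the original market: 10981 - 6P = 4P - 1799, hence P = 1278 and Q = 3313.
The new curves are Qd = 10981 - 6P (demand) and Qs = 4P - 1557 (supply).
New equilibrium: 10981 - 6P = 4P - 1557 ⇒ 12538 = 10P ⇒ P = 1253.8, Q = 3458.2.

3458.2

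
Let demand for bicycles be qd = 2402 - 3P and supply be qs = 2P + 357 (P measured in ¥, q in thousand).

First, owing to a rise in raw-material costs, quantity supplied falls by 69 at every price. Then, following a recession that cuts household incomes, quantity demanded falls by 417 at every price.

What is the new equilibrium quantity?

966.8

Before the shock: 2402 - 3P = 2P + 357 ⇒ 2045 = 5P ⇒ P = 409, q = 1175.
The shock moves the curves to qd = 1985 - 3P and qs = 2P + 288.
Clearing the new market: 1985 - 3P = 2P + 288, so P = 339.4 and q = 966.8.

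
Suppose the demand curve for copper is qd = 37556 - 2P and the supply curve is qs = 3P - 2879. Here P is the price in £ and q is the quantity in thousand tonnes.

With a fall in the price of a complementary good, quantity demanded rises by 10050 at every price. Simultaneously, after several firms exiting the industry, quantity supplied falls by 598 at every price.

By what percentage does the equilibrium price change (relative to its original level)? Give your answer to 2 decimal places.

+26.33

Solve the original market: 37556 - 2P = 3P - 2879, hence P = 8087 and q = 21382.
The shock moves the curves to qd = 47606 - 2P and qs = 3P - 3477.
Clearing the new market: 47606 - 2P = 3P - 3477, so P = 10216.6 and q = 27172.8.
%ΔP = (10216.6 − 8087) / 8087 × 100 = +26.33%.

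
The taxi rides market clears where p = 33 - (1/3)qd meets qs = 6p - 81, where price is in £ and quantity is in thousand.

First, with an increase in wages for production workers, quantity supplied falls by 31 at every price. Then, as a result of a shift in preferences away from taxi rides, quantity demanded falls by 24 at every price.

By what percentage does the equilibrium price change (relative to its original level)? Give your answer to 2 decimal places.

+3.89

Before the shock: 99 - 3p = 6p - 81 ⇒ 180 = 9p ⇒ p = 20, q = 39.
The shock moves the curves to qd = 75 - 3p and qs = 6p - 112.
Equate the new curves: 75 - 3p = 6p - 112, giving 187 = 9p, p = 187/9 ≈ 20.7778, q = 38/3 ≈ 12.6667.
%Δp = (20.7778 − 20) / 20 × 100 = +3.89%.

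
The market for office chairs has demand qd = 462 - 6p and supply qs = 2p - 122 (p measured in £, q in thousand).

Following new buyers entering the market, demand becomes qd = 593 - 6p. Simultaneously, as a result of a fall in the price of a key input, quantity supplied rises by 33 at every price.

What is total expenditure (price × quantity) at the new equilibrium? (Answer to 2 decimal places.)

Solve the original market: 462 - 6p = 2p - 122, hence p = 73 and q = 24.
After the shift, demand is qd = 593 - 6p and supply is qs = 2p - 89.
Setting them equal: 593 - 6p = 2p - 89 → 682 = 8p, so p = 85.25 and q = 81.5.
New expenditure = 85.25 × 81.5 = 6947.88.

6947.88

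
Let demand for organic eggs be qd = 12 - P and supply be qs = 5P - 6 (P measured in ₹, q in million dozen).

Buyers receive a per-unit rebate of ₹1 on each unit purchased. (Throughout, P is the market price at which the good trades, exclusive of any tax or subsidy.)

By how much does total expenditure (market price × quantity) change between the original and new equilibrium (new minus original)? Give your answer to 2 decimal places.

+4.14

Before the shock: 12 - P = 5P - 6 ⇒ 18 = 6P ⇒ P = 3, q = 9.
Since buyers' out-of-pocket price is the market price minus the rebate, the effective demand curve becomes qd = 13 - P.
Equate the new curves: 13 - P = 5P - 6, giving 19 = 6P, P = 19/6 ≈ 3.1667, q = 59/6 ≈ 9.8333.
Expenditure moves from 3×9 = 27 to 3.1667×9.8333 = 31.1389; change = +4.14.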